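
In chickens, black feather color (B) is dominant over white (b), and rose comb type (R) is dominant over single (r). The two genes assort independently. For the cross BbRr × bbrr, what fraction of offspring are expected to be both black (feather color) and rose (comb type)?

Dihybrid cross BbRr × bbrr — consider each gene separately:
feather color: Bb × bb → 2 Bb, 2 bb → 2 B_ : 2 bb (out of 4)
comb type: Rr × rr → 2 Rr, 2 rr → 2 R_ : 2 rr (out of 4)
Looking for: black (B_) and rose (R_)
P(black) = 2/4, P(rose) = 2/4
P(both) = 2/4 × 2/4 = 4/16 = 1/4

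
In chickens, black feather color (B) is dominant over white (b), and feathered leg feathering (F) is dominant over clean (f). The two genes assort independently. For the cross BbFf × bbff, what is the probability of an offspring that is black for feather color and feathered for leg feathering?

Dihybrid cross BbFf × bbff — consider each gene separately:
feather color: Bb × bb → 2 Bb, 2 bb → 2 B_ : 2 bb (out of 4)
leg feathering: Ff × ff → 2 Ff, 2 ff → 2 F_ : 2 ff (out of 4)
Looking for: black (B_) and feathered (F_)
P(black) = 2/4, P(feathered) = 2/4
P(both) = 2/4 × 2/4 = 4/16 = 1/4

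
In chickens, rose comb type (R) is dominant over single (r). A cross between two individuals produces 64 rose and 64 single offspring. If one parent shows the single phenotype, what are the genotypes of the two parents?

Observed offspring: 64 rose, 64 single
The observed ratio simplifies to 1:1. One parent shows single, so its genotype must be rr. A 1:1 offspring split requires the other parent to be heterozygous (Rr).
Parent genotypes: rr × Rr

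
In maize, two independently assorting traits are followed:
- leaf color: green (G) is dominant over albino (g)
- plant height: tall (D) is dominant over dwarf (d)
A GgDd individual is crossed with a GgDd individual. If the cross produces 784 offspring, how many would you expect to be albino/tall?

Dihybrid cross GgDd × GgDd — consider each gene separately:
leaf color: Gg × Gg → 1 GG, 2 Gg, 1 gg → 3 G_ : 1 gg (out of 4)
plant height: Dd × Dd → 1 DD, 2 Dd, 1 dd → 3 D_ : 1 dd (out of 4)
Combine (counts out of 4 × 4 = 16): green/tall (G_D_) = 3×3 = 9; green/dwarf (G_dd) = 3×1 = 3; albino/tall (ggD_) = 1×3 = 3; albino/dwarf (ggdd) = 1×1 = 1
Phenotype counts (out of 16): 9 green/tall, 3 green/dwarf, 3 albino/tall, 1 albino/dwarf
albino/tall: 3 out of 16 → fraction 3/16
Expected count = 3/16 × 784 = 147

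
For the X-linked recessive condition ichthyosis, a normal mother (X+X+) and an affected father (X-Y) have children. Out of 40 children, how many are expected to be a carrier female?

Cross: X+X+ × X-Y
Offspring: 2 X+X-, 2 X+Y
Probability of a carrier female: 2/4 = 1/2
Expected count = 1/2 × 40 = 20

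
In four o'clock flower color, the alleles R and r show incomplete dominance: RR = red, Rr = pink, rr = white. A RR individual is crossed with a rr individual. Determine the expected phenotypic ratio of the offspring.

Punnett square for RR × rr:
Offspring genotypes: 4 Rr
Phenotype counts: 4 pink
Ratio: all pink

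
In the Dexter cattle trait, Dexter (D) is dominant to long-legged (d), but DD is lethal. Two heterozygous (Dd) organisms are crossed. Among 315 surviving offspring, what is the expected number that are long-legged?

Cross: Dd × Dd
Punnett square offspring (before lethality): 1 DD, 2 Dd, 1 dd
The DD genotype is lethal (embryos die); surviving offspring: 2 Dd, 1 dd
long-legged: 1 out of 3 → fraction 1/3
Expected count = 1/3 × 315 = 105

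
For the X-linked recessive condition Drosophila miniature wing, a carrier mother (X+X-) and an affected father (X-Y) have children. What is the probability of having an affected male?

Cross: X+X- × X-Y
Offspring: 1 X+X-, 1 X+Y, 1 X-X-, 1 X-Y
Probability of an affected male: 1/4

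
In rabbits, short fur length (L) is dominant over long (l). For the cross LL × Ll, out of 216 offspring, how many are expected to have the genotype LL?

Punnett square for LL × Ll:
Offspring genotypes: 2 LL, 2 Ll
Total offspring: 4
Count with target: 2
Probability: 2/4 = 1/2
Expected count = 1/2 × 216 = 108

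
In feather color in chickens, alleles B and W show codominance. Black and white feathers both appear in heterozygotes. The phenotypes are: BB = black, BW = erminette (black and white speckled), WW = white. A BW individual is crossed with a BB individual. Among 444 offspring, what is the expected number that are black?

Punnett square for BW × BB:
Offspring genotypes: 2 BB, 2 BW
Phenotype counts: 2 black, 2 erminette (black and white speckled)
black: 2 out of 4 → fraction 1/2
Expected count = 1/2 × 444 = 222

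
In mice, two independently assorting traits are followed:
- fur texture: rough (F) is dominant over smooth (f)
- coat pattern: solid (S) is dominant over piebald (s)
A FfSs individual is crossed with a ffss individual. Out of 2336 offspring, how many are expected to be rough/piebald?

Dihybrid cross FfSs × ffss — consider each gene separately:
fur texture: Ff × ff → 2 Ff, 2 ff → 2 F_ : 2 ff (out of 4)
coat pattern: Ss × ss → 2 Ss, 2 ss → 2 S_ : 2 ss (out of 4)
Combine (counts out of 4 × 4 = 16): rough/solid (F_S_) = 2×2 = 4; rough/piebald (F_ss) = 2×2 = 4; smooth/solid (ffS_) = 2×2 = 4; smooth/piebald (ffss) = 2×2 = 4
Phenotype counts (out of 16): 4 rough/solid, 4 rough/piebald, 4 smooth/solid, 4 smooth/piebald
rough/piebald: 4 out of 16 → fraction 1/4
Expected count = 1/4 × 2336 = 584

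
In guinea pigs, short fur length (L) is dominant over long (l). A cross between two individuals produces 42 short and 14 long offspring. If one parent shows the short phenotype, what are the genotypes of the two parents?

Observed offspring: 42 short, 14 long
The observed ratio simplifies to 3:1. Long (ll) offspring appear, so each parent must contribute one l allele. The parent stated to show short carries L, so it is Ll. The other parent is then either Ll or ll: Ll × ll would give a 1:1 split, whereas Ll × Ll gives 3:1 — matching the data. So both parents are heterozygous (Ll × Ll).
Parent genotypes: Ll × Ll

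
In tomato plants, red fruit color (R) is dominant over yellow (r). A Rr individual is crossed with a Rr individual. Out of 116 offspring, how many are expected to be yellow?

Punnett square for Rr × Rr:
Offspring genotypes: 1 RR, 2 Rr, 1 rr
red: 3, yellow: 1
yellow: 1 out of 4 → fraction 1/4
Expected count = 1/4 × 116 = 29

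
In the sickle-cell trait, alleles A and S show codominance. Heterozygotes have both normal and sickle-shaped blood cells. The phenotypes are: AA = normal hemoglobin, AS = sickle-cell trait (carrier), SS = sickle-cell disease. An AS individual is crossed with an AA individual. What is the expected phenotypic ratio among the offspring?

Punnett square for AS × AA:
Offspring genotypes: 2 AA, 2 AS
Phenotype counts: 2 normal hemoglobin, 2 sickle-cell trait (carrier)
Ratio: 1 normal hemoglobin : 1 sickle-cell trait (carrier)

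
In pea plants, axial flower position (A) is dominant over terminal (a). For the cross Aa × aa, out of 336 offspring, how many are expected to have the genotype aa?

Punnett square for Aa × aa:
Offspring genotypes: 2 Aa, 2 aa
Total offspring: 4
Count with target: 2
Probability: 2/4 = 1/2
Expected count = 1/2 × 336 = 168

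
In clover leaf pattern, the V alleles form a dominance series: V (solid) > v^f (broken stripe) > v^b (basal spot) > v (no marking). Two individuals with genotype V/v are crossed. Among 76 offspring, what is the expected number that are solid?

Cross: V/v × V/v
Allele dominance: V > v^f > v^b > v
Offspring genotypes: 1 V/V, 2 V/v, 1 v/v
Phenotype counts: 3 solid, 1 unmarked
solid: 3 out of 4 → fraction 3/4
Expected count = 3/4 × 76 = 57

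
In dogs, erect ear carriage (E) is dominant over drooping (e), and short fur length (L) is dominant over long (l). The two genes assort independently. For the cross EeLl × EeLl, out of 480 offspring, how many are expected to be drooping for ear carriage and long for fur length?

Dihybrid cross EeLl × EeLl — consider each gene separately:
ear carriage: Ee × Ee → 1 EE, 2 Ee, 1 ee → 3 E_ : 1 ee (out of 4)
fur length: Ll × Ll → 1 LL, 2 Ll, 1 ll → 3 L_ : 1 ll (out of 4)
Looking for: drooping (ee) and long (ll)
P(drooping) = 1/4, P(long) = 1/4
P(both) = 1/4 × 1/4 = 1/16
Expected count = 1/16 × 480 = 30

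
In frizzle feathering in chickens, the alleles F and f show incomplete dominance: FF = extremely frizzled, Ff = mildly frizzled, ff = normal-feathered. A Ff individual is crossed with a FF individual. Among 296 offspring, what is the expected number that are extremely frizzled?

Punnett square for Ff × FF:
Offspring genotypes: 2 FF, 2 Ff
Phenotype counts: 2 extremely frizzled, 2 mildly frizzled
extremely frizzled: 2 out of 4 → fraction 1/2
Expected count = 1/2 × 296 = 148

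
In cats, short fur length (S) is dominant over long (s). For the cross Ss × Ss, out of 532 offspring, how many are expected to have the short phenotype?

Punnett square for Ss × Ss:
Offspring genotypes: 1 SS, 2 Ss, 1 ss
Total offspring: 4
Count with target: 3
Probability: 3/4
Expected count = 3/4 × 532 = 399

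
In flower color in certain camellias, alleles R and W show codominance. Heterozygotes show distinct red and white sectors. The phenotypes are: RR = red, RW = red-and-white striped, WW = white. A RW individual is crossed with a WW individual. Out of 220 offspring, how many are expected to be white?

Punnett square for RW × WW:
Offspring genotypes: 2 RW, 2 WW
Phenotype counts: 2 red-and-white striped, 2 white
white: 2 out of 4 → fraction 1/2
Expected count = 1/2 × 220 = 110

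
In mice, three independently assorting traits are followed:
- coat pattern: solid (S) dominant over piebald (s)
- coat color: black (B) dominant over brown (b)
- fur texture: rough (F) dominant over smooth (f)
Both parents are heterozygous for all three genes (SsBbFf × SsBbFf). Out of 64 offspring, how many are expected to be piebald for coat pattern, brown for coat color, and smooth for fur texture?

Trihybrid cross: SsBbFf × SsBbFf
Each trait segregates independently with a 3:1 phenotypic ratio, so each gene contributes 3/4 (dominant) or 1/4 (recessive).
Target: piebald (coat pattern), brown (coat color), smooth (fur texture)
Probability = product of independent per-trait probabilities
= 1/4 × 1/4 × 1/4 = 1/64
Expected count = 1/64 × 64 = 1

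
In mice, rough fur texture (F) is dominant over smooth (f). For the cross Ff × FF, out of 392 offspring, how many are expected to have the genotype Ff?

Punnett square for Ff × FF:
Offspring genotypes: 2 FF, 2 Ff
Total offspring: 4
Count with target: 2
Probability: 2/4 = 1/2
Expected count = 1/2 × 392 = 196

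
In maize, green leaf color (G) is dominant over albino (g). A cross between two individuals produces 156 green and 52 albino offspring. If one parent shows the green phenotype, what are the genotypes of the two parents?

Observed offspring: 156 green, 52 albino
The observed ratio simplifies to 3:1. Albino (gg) offspring appear, so each parent must contribute one g allele. The parent stated to show green carries G, so it is Gg. The other parent is then either Gg or gg: Gg × gg would give a 1:1 split, whereas Gg × Gg gives 3:1 — matching the data. So both parents are heterozygous (Gg × Gg).
Parent genotypes: Gg × Gg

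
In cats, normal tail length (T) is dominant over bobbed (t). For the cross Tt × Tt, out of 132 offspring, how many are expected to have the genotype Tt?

Punnett square for Tt × Tt:
Offspring genotypes: 1 TT, 2 Tt, 1 tt
Total offspring: 4
Count with target: 2
Probability: 2/4 = 1/2
Expected count = 1/2 × 132 = 66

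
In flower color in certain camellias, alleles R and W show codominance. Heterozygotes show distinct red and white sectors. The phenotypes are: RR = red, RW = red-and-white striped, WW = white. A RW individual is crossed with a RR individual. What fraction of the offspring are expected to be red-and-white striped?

Punnett square for RW × RR:
Offspring genotypes: 2 RR, 2 RW
Phenotype counts: 2 red, 2 red-and-white striped
red-and-white striped: 2 out of 4
Probability: 2/4 = 1/2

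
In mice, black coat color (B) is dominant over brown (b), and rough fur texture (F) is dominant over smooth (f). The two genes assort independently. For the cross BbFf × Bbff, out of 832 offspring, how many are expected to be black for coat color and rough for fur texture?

Dihybrid cross BbFf × Bbff — consider each gene separately:
coat color: Bb × Bb → 1 BB, 2 Bb, 1 bb → 3 B_ : 1 bb (out of 4)
fur texture: Ff × ff → 2 Ff, 2 ff → 2 F_ : 2 ff (out of 4)
Looking for: black (B_) and rough (F_)
P(black) = 3/4, P(rough) = 2/4
P(both) = 3/4 × 2/4 = 6/16 = 3/8
Expected count = 3/8 × 832 = 312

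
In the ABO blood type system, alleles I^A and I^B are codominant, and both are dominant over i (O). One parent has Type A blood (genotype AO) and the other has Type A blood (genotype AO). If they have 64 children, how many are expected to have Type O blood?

Cross: AO × AO
Possible offspring genotypes: 1 AA, 2 AO, 1 OO
Blood type counts: 3 Type A, 1 Type O
Probability of Type O: 1/4
Expected count = 1/4 × 64 = 16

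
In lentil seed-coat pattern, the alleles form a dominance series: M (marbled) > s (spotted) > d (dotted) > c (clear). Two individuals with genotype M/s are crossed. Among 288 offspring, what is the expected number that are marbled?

Cross: M/s × M/s
Allele dominance: M > s > d > c
Offspring genotypes: 1 M/M, 2 M/s, 1 s/s
Phenotype counts: 3 marbled, 1 spotted
marbled: 3 out of 4 → fraction 3/4
Expected count = 3/4 × 288 = 216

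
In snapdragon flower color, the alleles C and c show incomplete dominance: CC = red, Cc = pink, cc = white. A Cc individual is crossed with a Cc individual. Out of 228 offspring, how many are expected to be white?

Punnett square for Cc × Cc:
Offspring genotypes: 1 CC, 2 Cc, 1 cc
Phenotype counts: 1 red, 2 pink, 1 white
white: 1 out of 4 → fraction 1/4
Expected count = 1/4 × 228 = 57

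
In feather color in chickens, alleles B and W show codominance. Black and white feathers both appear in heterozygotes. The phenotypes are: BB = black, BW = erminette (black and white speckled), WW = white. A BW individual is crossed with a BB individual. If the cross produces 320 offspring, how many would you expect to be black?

Punnett square for BW × BB:
Offspring genotypes: 2 BB, 2 BW
Phenotype counts: 2 black, 2 erminette (black and white speckled)
black: 2 out of 4 → fraction 1/2
Expected count = 1/2 × 320 = 160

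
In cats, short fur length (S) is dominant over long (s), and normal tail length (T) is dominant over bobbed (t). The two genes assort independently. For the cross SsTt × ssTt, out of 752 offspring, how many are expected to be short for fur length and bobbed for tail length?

Dihybrid cross SsTt × ssTt — consider each gene separately:
fur length: Ss × ss → 2 Ss, 2 ss → 2 S_ : 2 ss (out of 4)
tail length: Tt × Tt → 1 TT, 2 Tt, 1 tt → 3 T_ : 1 tt (out of 4)
Looking for: short (S_) and bobbed (tt)
P(short) = 2/4, P(bobbed) = 1/4
P(both) = 2/4 × 1/4 = 2/16 = 1/8
Expected count = 1/8 × 752 = 94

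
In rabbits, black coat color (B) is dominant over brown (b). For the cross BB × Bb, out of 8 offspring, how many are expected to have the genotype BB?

Punnett square for BB × Bb:
Offspring genotypes: 2 BB, 2 Bb
Total offspring: 4
Count with target: 2
Probability: 2/4 = 1/2
Expected count = 1/2 × 8 = 4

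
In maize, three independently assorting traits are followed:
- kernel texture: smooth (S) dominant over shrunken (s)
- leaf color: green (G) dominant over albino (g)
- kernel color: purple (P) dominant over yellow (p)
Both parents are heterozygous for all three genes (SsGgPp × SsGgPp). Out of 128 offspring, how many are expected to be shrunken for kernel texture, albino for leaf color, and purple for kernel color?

Trihybrid cross: SsGgPp × SsGgPp
Each trait segregates independently with a 3:1 phenotypic ratio, so each gene contributes 3/4 (dominant) or 1/4 (recessive).
Target: shrunken (kernel texture), albino (leaf color), purple (kernel color)
Probability = product of independent per-trait probabilities
= 1/4 × 1/4 × 3/4 = 3/64
Expected count = 3/64 × 128 = 6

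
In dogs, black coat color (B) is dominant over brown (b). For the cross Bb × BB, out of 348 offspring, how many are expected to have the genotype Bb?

Punnett square for Bb × BB:
Offspring genotypes: 2 BB, 2 Bb
Total offspring: 4
Count with target: 2
Probability: 2/4 = 1/2
Expected count = 1/2 × 348 = 174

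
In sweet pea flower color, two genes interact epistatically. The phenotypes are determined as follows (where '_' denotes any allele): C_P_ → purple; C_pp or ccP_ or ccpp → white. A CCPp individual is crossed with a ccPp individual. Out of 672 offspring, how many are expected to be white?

Cross: CCPp × ccPp — consider each gene separately:
C gene: CC × cc → 4 Cc → 4 C_ (out of 4)
P gene: Pp × Pp → 1 PP, 2 Pp, 1 pp → 3 P_ : 1 pp (out of 4)
Genotype classes (out of 4 × 4 = 16): C_P_ = 4×3 = 12; C_pp = 4×1 = 4
Apply the phenotype rules: C_P_ (12) → purple; C_pp (4) → white
Phenotype counts (out of 16): 12 purple, 4 white
white: 4 out of 16 → fraction 1/4
Expected count = 1/4 × 672 = 168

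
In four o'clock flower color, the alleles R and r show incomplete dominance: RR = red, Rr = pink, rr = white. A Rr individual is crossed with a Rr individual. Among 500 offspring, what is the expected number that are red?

Punnett square for Rr × Rr:
Offspring genotypes: 1 RR, 2 Rr, 1 rr
Phenotype counts: 1 red, 2 pink, 1 white
red: 1 out of 4 → fraction 1/4
Expected count = 1/4 × 500 = 125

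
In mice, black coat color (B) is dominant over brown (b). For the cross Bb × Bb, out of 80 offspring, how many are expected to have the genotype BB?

Punnett square for Bb × Bb:
Offspring genotypes: 1 BB, 2 Bb, 1 bb
Total offspring: 4
Count with target: 1
Probability: 1/4
Expected count = 1/4 × 80 = 20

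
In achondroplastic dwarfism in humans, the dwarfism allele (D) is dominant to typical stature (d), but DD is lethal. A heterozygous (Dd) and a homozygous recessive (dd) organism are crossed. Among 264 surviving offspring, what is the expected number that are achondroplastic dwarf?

Cross: Dd × dd
Punnett square offspring (before lethality): 2 Dd, 2 dd
No DD offspring are produced in this cross.
achondroplastic dwarf: 2 out of 4 → fraction 1/2
Expected count = 1/2 × 264 = 132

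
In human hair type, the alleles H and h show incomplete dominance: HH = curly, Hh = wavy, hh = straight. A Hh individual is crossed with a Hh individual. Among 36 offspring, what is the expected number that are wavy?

Punnett square for Hh × Hh:
Offspring genotypes: 1 HH, 2 Hh, 1 hh
Phenotype counts: 1 curly, 2 wavy, 1 straight
wavy: 2 out of 4 → fraction 1/2
Expected count = 1/2 × 36 = 18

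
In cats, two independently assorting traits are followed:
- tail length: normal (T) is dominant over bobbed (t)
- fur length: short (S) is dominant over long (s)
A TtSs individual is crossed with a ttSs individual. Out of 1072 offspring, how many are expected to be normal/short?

Dihybrid cross TtSs × ttSs — consider each gene separately:
tail length: Tt × tt → 2 Tt, 2 tt → 2 T_ : 2 tt (out of 4)
fur length: Ss × Ss → 1 SS, 2 Ss, 1 ss → 3 S_ : 1 ss (out of 4)
Combine (counts out of 4 × 4 = 16): normal/short (T_S_) = 2×3 = 6; normal/long (T_ss) = 2×1 = 2; bobbed/short (ttS_) = 2×3 = 6; bobbed/long (ttss) = 2×1 = 2
Phenotype counts (out of 16): 6 normal/short, 2 normal/long, 6 bobbed/short, 2 bobbed/long
normal/short: 6 out of 16 → fraction 3/8
Expected count = 3/8 × 1072 = 402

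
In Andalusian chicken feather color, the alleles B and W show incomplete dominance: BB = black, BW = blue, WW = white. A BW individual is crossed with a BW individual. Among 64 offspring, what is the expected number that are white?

Punnett square for BW × BW:
Offspring genotypes: 1 BB, 2 BW, 1 WW
Phenotype counts: 1 black, 2 blue, 1 white
white: 1 out of 4 → fraction 1/4
Expected count = 1/4 × 64 = 16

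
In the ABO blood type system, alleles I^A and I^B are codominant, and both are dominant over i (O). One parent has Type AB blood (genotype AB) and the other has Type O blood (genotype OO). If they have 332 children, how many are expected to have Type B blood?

Cross: AB × OO
Possible offspring genotypes: 2 AO, 2 BO
Blood type counts: 2 Type A, 2 Type B
Probability of Type B: 2/4 = 1/2
Expected count = 1/2 × 332 = 166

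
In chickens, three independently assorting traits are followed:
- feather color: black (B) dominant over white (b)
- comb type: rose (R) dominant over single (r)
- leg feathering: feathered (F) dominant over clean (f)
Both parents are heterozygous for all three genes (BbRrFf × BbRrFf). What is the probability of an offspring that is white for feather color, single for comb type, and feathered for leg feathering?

Trihybrid cross: BbRrFf × BbRrFf
Each trait segregates independently with a 3:1 phenotypic ratio, so each gene contributes 3/4 (dominant) or 1/4 (recessive).
Target: white (feather color), single (comb type), feathered (leg feathering)
Probability = product of independent per-trait probabilities
= 1/4 × 1/4 × 3/4 = 3/64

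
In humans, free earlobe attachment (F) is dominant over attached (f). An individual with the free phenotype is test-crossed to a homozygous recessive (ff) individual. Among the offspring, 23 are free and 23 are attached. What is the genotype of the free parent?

Test cross: ? × ff
Offspring: 23 free, 23 attached — approximately 1:1.
A 1:1 ratio in a test cross indicates the unknown parent is heterozygous (Ff).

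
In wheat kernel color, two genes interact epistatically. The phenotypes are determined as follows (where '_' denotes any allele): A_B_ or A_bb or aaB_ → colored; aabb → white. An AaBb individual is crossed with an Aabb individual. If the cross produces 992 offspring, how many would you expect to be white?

Cross: AaBb × Aabb — consider each gene separately:
A gene: Aa × Aa → 1 AA, 2 Aa, 1 aa → 3 A_ : 1 aa (out of 4)
B gene: Bb × bb → 2 Bb, 2 bb → 2 B_ : 2 bb (out of 4)
Genotype classes (out of 4 × 4 = 16): A_B_ = 3×2 = 6; A_bb = 3×2 = 6; aaB_ = 1×2 = 2; aabb = 1×2 = 2
Apply the phenotype rules: A_B_ (6) + A_bb (6) + aaB_ (2) → colored; aabb (2) → white
Phenotype counts (out of 16): 14 colored, 2 white
white: 2 out of 16 → fraction 1/8
Expected count = 1/8 × 992 = 124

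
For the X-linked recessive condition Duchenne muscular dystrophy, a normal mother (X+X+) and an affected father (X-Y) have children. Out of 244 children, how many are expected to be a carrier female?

Cross: X+X+ × X-Y
Offspring: 2 X+X-, 2 X+Y
Probability of a carrier female: 2/4 = 1/2
Expected count = 1/2 × 244 = 122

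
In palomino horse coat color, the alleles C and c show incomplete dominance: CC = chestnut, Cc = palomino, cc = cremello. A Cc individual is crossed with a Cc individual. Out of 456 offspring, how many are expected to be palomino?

Punnett square for Cc × Cc:
Offspring genotypes: 1 CC, 2 Cc, 1 cc
Phenotype counts: 1 chestnut, 2 palomino, 1 cremello
palomino: 2 out of 4 → fraction 1/2
Expected count = 1/2 × 456 = 228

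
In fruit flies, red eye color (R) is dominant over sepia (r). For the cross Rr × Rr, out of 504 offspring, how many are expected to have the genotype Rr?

Punnett square for Rr × Rr:
Offspring genotypes: 1 RR, 2 Rr, 1 rr
Total offspring: 4
Count with target: 2
Probability: 2/4 = 1/2
Expected count = 1/2 × 504 = 252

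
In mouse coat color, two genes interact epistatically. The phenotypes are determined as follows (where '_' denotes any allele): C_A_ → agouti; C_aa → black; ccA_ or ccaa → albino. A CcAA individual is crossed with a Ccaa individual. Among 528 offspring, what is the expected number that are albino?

Cross: CcAA × Ccaa — consider each gene separately:
C gene: Cc × Cc → 1 CC, 2 Cc, 1 cc → 3 C_ : 1 cc (out of 4)
A gene: AA × aa → 4 Aa → 4 A_ (out of 4)
Genotype classes (out of 4 × 4 = 16): C_A_ = 3×4 = 12; ccA_ = 1×4 = 4
Apply the phenotype rules: C_A_ (12) → agouti; ccA_ (4) → albino
Phenotype counts (out of 16): 12 agouti, 4 albino
albino: 4 out of 16 → fraction 1/4
Expected count = 1/4 × 528 = 132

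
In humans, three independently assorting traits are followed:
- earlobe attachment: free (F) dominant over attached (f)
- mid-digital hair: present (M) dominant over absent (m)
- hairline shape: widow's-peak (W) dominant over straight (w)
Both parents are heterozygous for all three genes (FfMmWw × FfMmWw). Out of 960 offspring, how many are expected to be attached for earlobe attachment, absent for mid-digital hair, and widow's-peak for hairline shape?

Trihybrid cross: FfMmWw × FfMmWw
Each trait segregates independently with a 3:1 phenotypic ratio, so each gene contributes 3/4 (dominant) or 1/4 (recessive).
Target: attached (earlobe attachment), absent (mid-digital hair), widow's-peak (hairline shape)
Probability = product of independent per-trait probabilities
= 1/4 × 1/4 × 3/4 = 3/64
Expected count = 3/64 × 960 = 45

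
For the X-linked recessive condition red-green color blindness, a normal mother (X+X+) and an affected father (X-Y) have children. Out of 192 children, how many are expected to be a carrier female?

Cross: X+X+ × X-Y
Offspring: 2 X+X-, 2 X+Y
Probability of a carrier female: 2/4 = 1/2
Expected count = 1/2 × 192 = 96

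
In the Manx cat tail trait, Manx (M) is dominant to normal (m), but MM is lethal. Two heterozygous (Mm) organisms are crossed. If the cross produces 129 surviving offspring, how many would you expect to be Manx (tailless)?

Cross: Mm × Mm
Punnett square offspring (before lethality): 1 MM, 2 Mm, 1 mm
The MM genotype is lethal (embryos die); surviving offspring: 2 Mm, 1 mm
Manx (tailless): 2 out of 3 → fraction 2/3
Expected count = 2/3 × 129 = 86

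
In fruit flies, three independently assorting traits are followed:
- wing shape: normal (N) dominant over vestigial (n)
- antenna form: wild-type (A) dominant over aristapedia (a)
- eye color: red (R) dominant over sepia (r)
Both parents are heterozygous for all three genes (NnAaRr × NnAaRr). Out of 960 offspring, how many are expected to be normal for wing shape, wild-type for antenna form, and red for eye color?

Trihybrid cross: NnAaRr × NnAaRr
Each trait segregates independently with a 3:1 phenotypic ratio, so each gene contributes 3/4 (dominant) or 1/4 (recessive).
Target: normal (wing shape), wild-type (antenna form), red (eye color)
Probability = product of independent per-trait probabilities
= 3/4 × 3/4 × 3/4 = 27/64
Expected count = 27/64 × 960 = 405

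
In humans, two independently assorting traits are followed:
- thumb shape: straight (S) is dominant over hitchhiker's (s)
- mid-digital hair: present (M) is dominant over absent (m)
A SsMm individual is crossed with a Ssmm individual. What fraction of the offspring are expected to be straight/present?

Dihybrid cross SsMm × Ssmm — consider each gene separately:
thumb shape: Ss × Ss → 1 SS, 2 Ss, 1 ss → 3 S_ : 1 ss (out of 4)
mid-digital hair: Mm × mm → 2 Mm, 2 mm → 2 M_ : 2 mm (out of 4)
Combine (counts out of 4 × 4 = 16): straight/present (S_M_) = 3×2 = 6; straight/absent (S_mm) = 3×2 = 6; hitchhiker's/present (ssM_) = 1×2 = 2; hitchhiker's/absent (ssmm) = 1×2 = 2
Phenotype counts (out of 16): 6 straight/present, 6 straight/absent, 2 hitchhiker's/present, 2 hitchhiker's/absent
straight/present: 6 out of 16
Probability: 6/16 = 3/8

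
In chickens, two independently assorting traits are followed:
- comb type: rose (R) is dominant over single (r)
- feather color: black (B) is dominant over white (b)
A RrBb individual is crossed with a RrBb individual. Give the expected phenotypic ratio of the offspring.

Dihybrid cross RrBb × RrBb — consider each gene separately:
comb type: Rr × Rr → 1 RR, 2 Rr, 1 rr → 3 R_ : 1 rr (out of 4)
feather color: Bb × Bb → 1 BB, 2 Bb, 1 bb → 3 B_ : 1 bb (out of 4)
Combine (counts out of 4 × 4 = 16): rose/black (R_B_) = 3×3 = 9; rose/white (R_bb) = 3×1 = 3; single/black (rrB_) = 1×3 = 3; single/white (rrbb) = 1×1 = 1
Phenotype counts (out of 16): 9 rose/black, 3 rose/white, 3 single/black, 1 single/white
Ratio: 9 rose/black : 3 rose/white : 3 single/black : 1 single/white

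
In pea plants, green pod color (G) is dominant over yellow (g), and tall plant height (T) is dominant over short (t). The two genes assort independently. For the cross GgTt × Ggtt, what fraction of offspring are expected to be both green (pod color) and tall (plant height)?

Dihybrid cross GgTt × Ggtt — consider each gene separately:
pod color: Gg × Gg → 1 GG, 2 Gg, 1 gg → 3 G_ : 1 gg (out of 4)
plant height: Tt × tt → 2 Tt, 2 tt → 2 T_ : 2 tt (out of 4)
Looking for: green (G_) and tall (T_)
P(green) = 3/4, P(tall) = 2/4
P(both) = 3/4 × 2/4 = 6/16 = 3/8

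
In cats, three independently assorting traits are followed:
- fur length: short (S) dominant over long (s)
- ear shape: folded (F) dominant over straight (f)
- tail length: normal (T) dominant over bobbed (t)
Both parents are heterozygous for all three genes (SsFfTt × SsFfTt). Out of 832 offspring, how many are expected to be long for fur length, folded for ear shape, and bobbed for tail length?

Trihybrid cross: SsFfTt × SsFfTt
Each trait segregates independently with a 3:1 phenotypic ratio, so each gene contributes 3/4 (dominant) or 1/4 (recessive).
Target: long (fur length), folded (ear shape), bobbed (tail length)
Probability = product of independent per-trait probabilities
= 1/4 × 3/4 × 1/4 = 3/64
Expected count = 3/64 × 832 = 39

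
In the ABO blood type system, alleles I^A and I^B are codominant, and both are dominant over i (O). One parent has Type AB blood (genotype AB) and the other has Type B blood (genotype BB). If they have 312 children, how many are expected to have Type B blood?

Cross: AB × BB
Possible offspring genotypes: 2 AB, 2 BB
Blood type counts: 2 Type AB, 2 Type B
Probability of Type B: 2/4 = 1/2
Expected count = 1/2 × 312 = 156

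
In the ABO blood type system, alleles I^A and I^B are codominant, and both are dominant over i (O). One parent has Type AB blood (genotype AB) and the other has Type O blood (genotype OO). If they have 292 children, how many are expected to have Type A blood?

Cross: AB × OO
Possible offspring genotypes: 2 AO, 2 BO
Blood type counts: 2 Type A, 2 Type B
Probability of Type A: 2/4 = 1/2
Expected count = 1/2 × 292 = 146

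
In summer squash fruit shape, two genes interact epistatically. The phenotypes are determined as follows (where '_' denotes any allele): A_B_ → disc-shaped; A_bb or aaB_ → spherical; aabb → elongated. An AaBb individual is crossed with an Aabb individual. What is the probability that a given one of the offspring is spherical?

Cross: AaBb × Aabb — consider each gene separately:
A gene: Aa × Aa → 1 AA, 2 Aa, 1 aa → 3 A_ : 1 aa (out of 4)
B gene: Bb × bb → 2 Bb, 2 bb → 2 B_ : 2 bb (out of 4)
Genotype classes (out of 4 × 4 = 16): A_B_ = 3×2 = 6; A_bb = 3×2 = 6; aaB_ = 1×2 = 2; aabb = 1×2 = 2
Apply the phenotype rules: A_B_ (6) → disc-shaped; A_bb (6) + aaB_ (2) → spherical; aabb (2) → elongated
Phenotype counts (out of 16): 6 disc-shaped, 8 spherical, 2 elongated
spherical: 8 out of 16
Probability: 8/16 = 1/2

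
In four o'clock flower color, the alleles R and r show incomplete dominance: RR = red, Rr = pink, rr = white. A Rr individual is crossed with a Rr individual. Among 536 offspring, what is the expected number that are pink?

Punnett square for Rr × Rr:
Offspring genotypes: 1 RR, 2 Rr, 1 rr
Phenotype counts: 1 red, 2 pink, 1 white
pink: 2 out of 4 → fraction 1/2
Expected count = 1/2 × 536 = 268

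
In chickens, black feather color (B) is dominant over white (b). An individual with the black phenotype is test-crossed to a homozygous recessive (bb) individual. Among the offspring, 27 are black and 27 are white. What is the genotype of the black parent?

Test cross: ? × bb
Offspring: 27 black, 27 white — approximately 1:1.
A 1:1 ratio in a test cross indicates the unknown parent is heterozygous (Bb).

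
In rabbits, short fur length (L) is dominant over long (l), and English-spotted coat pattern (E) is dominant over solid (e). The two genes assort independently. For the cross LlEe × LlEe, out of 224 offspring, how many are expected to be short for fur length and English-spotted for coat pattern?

Dihybrid cross LlEe × LlEe — consider each gene separately:
fur length: Ll × Ll → 1 LL, 2 Ll, 1 ll → 3 L_ : 1 ll (out of 4)
coat pattern: Ee × Ee → 1 EE, 2 Ee, 1 ee → 3 E_ : 1 ee (out of 4)
Looking for: short (L_) and English-spotted (E_)
P(short) = 3/4, P(English-spotted) = 3/4
P(both) = 3/4 × 3/4 = 9/16
Expected count = 9/16 × 224 = 126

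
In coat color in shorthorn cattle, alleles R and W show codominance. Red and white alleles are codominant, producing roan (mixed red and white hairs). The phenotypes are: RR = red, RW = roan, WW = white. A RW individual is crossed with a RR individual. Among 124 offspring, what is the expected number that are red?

Punnett square for RW × RR:
Offspring genotypes: 2 RR, 2 RW
Phenotype counts: 2 red, 2 roan
red: 2 out of 4 → fraction 1/2
Expected count = 1/2 × 124 = 62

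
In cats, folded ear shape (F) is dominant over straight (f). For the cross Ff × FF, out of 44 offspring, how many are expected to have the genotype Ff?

Punnett square for Ff × FF:
Offspring genotypes: 2 FF, 2 Ff
Total offspring: 4
Count with target: 2
Probability: 2/4 = 1/2
Expected count = 1/2 × 44 = 22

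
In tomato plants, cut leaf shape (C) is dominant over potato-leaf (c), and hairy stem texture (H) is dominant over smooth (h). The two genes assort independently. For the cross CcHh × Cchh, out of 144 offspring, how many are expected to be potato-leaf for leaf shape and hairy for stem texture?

Dihybrid cross CcHh × Cchh — consider each gene separately:
leaf shape: Cc × Cc → 1 CC, 2 Cc, 1 cc → 3 C_ : 1 cc (out of 4)
stem texture: Hh × hh → 2 Hh, 2 hh → 2 H_ : 2 hh (out of 4)
Looking for: potato-leaf (cc) and hairy (H_)
P(potato-leaf) = 1/4, P(hairy) = 2/4
P(both) = 1/4 × 2/4 = 2/16 = 1/8
Expected count = 1/8 × 144 = 18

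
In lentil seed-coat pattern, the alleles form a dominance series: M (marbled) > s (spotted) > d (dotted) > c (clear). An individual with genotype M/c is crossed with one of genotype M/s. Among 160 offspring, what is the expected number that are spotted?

Cross: M/c × M/s
Allele dominance: M > s > d > c
Offspring genotypes: 1 M/M, 1 M/s, 1 M/c, 1 s/c
Phenotype counts: 3 marbled, 1 spotted
spotted: 1 out of 4 → fraction 1/4
Expected count = 1/4 × 160 = 40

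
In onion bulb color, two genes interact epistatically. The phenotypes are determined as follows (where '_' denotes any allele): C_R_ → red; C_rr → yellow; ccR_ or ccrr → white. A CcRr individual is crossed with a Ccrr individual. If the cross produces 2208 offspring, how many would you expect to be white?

Cross: CcRr × Ccrr — consider each gene separately:
C gene: Cc × Cc → 1 CC, 2 Cc, 1 cc → 3 C_ : 1 cc (out of 4)
R gene: Rr × rr → 2 Rr, 2 rr → 2 R_ : 2 rr (out of 4)
Genotype classes (out of 4 × 4 = 16): C_R_ = 3×2 = 6; C_rr = 3×2 = 6; ccR_ = 1×2 = 2; ccrr = 1×2 = 2
Apply the phenotype rules: C_R_ (6) → red; C_rr (6) → yellow; ccR_ (2) + ccrr (2) → white
Phenotype counts (out of 16): 6 red, 6 yellow, 4 white
white: 4 out of 16 → fraction 1/4
Expected count = 1/4 × 2208 = 552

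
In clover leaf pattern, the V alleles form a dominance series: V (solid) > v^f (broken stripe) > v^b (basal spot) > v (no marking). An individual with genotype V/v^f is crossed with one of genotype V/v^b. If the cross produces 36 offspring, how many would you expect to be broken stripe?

Cross: V/v^f × V/v^b
Allele dominance: V > v^f > v^b > v
Offspring genotypes: 1 V/V, 1 V/v^b, 1 V/v^f, 1 v^f/v^b
Phenotype counts: 3 solid, 1 broken stripe
broken stripe: 1 out of 4 → fraction 1/4
Expected count = 1/4 × 36 = 9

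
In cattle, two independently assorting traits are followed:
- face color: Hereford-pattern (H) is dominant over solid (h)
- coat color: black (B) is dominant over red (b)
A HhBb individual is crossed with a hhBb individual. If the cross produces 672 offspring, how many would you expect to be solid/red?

Dihybrid cross HhBb × hhBb — consider each gene separately:
face color: Hh × hh → 2 Hh, 2 hh → 2 H_ : 2 hh (out of 4)
coat color: Bb × Bb → 1 BB, 2 Bb, 1 bb → 3 B_ : 1 bb (out of 4)
Combine (counts out of 4 × 4 = 16): Hereford-pattern/black (H_B_) = 2×3 = 6; Hereford-pattern/red (H_bb) = 2×1 = 2; solid/black (hhB_) = 2×3 = 6; solid/red (hhbb) = 2×1 = 2
Phenotype counts (out of 16): 6 Hereford-pattern/black, 2 Hereford-pattern/red, 6 solid/black, 2 solid/red
solid/red: 2 out of 16 → fraction 1/8
Expected count = 1/8 × 672 = 84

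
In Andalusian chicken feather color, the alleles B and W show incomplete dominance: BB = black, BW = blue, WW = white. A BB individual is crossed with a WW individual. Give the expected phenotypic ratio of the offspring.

Punnett square for BB × WW:
Offspring genotypes: 4 BW
Phenotype counts: 4 blue
Ratio: all blue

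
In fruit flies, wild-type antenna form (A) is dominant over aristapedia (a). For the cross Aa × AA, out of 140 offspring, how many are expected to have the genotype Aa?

Punnett square for Aa × AA:
Offspring genotypes: 2 AA, 2 Aa
Total offspring: 4
Count with target: 2
Probability: 2/4 = 1/2
Expected count = 1/2 × 140 = 70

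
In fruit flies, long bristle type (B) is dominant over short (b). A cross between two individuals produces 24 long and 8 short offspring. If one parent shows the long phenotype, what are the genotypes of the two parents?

Observed offspring: 24 long, 8 short
The observed ratio simplifies to 3:1. Short (bb) offspring appear, so each parent must contribute one b allele. The parent stated to show long carries B, so it is Bb. The other parent is then either Bb or bb: Bb × bb would give a 1:1 split, whereas Bb × Bb gives 3:1 — matching the data. So both parents are heterozygous (Bb × Bb).
Parent genotypes: Bb × Bb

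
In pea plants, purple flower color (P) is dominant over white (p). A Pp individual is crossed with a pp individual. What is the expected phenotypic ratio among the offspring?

Punnett square for Pp × pp:
Offspring genotypes: 2 Pp, 2 pp
purple: 2, white: 2
Ratio: 1:1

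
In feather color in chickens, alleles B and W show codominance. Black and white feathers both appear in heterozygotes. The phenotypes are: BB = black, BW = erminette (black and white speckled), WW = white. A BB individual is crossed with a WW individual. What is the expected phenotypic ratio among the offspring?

Punnett square for BB × WW:
Offspring genotypes: 4 BW
Phenotype counts: 4 erminette (black and white speckled)
Ratio: all erminette (black and white speckled)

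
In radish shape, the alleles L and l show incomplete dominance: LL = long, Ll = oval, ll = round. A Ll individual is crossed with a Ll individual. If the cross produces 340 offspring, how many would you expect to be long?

Punnett square for Ll × Ll:
Offspring genotypes: 1 LL, 2 Ll, 1 ll
Phenotype counts: 1 long, 2 oval, 1 round
long: 1 out of 4 → fraction 1/4
Expected count = 1/4 × 340 = 85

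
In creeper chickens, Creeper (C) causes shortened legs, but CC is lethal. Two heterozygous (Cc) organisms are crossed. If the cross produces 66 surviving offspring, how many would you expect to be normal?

Cross: Cc × Cc
Punnett square offspring (before lethality): 1 CC, 2 Cc, 1 cc
The CC genotype is lethal (embryos die); surviving offspring: 2 Cc, 1 cc
normal: 1 out of 3 → fraction 1/3
Expected count = 1/3 × 66 = 22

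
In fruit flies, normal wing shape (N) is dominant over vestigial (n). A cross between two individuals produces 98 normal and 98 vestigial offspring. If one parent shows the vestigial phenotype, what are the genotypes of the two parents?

Observed offspring: 98 normal, 98 vestigial
The observed ratio simplifies to 1:1. One parent shows vestigial, so its genotype must be nn. A 1:1 offspring split requires the other parent to be heterozygous (Nn).
Parent genotypes: nn × Nn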